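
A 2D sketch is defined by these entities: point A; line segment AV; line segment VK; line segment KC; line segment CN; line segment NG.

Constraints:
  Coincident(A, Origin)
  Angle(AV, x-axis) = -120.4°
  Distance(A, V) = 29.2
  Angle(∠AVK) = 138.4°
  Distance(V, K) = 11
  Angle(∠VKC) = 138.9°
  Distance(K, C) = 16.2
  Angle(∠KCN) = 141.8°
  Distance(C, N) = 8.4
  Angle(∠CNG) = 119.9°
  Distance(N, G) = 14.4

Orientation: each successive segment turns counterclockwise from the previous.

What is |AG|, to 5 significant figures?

36.760

∠KCN = 141.8° gives CN at 0.50000° from the x-axis; with |CN| = 8.4, N = (8.5779, -45.809). ∠CNG = 119.9° gives NG at 60.600° from the x-axis; with |NG| = 14.4, G = (15.647, -33.264). Then |AG| = |G − A| = 36.760.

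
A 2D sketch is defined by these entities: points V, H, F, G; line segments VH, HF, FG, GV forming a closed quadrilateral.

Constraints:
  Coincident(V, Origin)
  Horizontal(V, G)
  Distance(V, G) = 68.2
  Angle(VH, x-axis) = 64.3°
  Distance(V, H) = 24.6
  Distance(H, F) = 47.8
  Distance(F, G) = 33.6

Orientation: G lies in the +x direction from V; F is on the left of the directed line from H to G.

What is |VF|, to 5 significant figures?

65.710

V is at the origin; V and G share the same y with |VG| = 68.2 and G in +x, so G = (68.2, 0). VH runs at 64.3° with |VH| = 24.6, so H = (10.668, 22.166). F is determined by |HF| = 47.8 and |FG| = 33.6 together: it lies at the intersection of circle(H, 47.8) and circle(G, 33.6). With |HG| = 61.655, the foot of the radical line on HG is 40.201 from H and the perpendicular offset is √(47.8² − 40.201²) = 25.859. Taking the left-of-HG solution: F = (57.478, 31.843).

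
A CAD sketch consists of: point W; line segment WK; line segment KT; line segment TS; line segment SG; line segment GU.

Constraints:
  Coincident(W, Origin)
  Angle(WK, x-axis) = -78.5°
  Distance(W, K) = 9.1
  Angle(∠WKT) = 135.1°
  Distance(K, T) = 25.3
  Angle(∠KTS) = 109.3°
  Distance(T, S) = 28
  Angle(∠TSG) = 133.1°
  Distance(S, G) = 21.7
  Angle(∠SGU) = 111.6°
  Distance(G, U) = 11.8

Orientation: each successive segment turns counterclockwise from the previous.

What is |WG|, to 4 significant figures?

49.97

∠KTS = 109.3° gives TS at 37.10° from the x-axis; with |TS| = 28.0, S = (45.22, -6.028). ∠TSG = 133.1° gives SG at 84.00° from the x-axis; with |SG| = 21.7, G = (47.49, 15.55). Then |WG| = |G − W| = 49.97.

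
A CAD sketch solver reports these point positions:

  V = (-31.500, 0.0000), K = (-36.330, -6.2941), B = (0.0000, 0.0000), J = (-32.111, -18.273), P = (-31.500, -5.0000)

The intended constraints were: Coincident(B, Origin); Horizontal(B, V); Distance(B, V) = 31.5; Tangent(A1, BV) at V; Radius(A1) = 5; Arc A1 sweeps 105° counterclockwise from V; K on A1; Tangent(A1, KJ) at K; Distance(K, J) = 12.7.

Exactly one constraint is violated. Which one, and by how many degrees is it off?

Tangent(A1, KJ) at K — off by 4.40°.

B = (0.00, 0.00) ✓; B.y = 0.00, V.y = 0.00 ✓; |BV| = 31.50 ✓; ∠(PV, VB) = 90.00° ✓; |PV| = 5.000 ✓; bearing(P→K) − bearing(P→V) = 105.0° ✓; |PK| = 5.000 ✓; ∠(PK, KJ) = 85.60° ✗; |KJ| = 12.70 ✓.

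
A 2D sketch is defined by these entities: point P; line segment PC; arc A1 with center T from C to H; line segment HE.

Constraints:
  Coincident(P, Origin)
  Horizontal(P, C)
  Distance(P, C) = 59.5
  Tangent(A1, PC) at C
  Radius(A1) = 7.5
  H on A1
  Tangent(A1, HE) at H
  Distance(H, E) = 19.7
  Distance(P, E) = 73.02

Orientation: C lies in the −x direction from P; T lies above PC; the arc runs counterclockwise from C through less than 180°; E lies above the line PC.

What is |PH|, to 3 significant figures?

55.6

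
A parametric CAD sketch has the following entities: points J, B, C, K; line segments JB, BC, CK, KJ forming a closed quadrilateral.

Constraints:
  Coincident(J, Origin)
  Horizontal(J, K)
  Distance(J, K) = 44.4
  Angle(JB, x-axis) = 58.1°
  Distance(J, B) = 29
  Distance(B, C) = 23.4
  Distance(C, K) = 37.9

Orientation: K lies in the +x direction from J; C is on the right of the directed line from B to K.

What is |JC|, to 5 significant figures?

7.2206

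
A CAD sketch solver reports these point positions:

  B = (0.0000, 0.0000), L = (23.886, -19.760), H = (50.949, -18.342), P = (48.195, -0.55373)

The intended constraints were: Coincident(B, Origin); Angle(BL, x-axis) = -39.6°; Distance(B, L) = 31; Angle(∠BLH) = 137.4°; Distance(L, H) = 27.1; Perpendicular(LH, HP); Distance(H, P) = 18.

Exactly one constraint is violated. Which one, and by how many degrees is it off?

Perpendicular(LH, HP) — off by 5.80°.

B = (0.00, 0.00) ✓; BL at -39.60° ✓; |BL| = 31.00 ✓; ∠BLH = 137.4° ✓; |LH| = 27.10 ✓; ∠(LH, HP) = 95.80° ✗; |HP| = 18.00 ✓.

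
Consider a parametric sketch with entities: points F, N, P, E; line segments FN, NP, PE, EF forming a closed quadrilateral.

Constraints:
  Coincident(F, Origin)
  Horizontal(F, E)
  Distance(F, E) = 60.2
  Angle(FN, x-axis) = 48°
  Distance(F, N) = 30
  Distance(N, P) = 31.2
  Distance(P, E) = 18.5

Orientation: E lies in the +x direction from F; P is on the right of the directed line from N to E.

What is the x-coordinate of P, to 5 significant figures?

41.701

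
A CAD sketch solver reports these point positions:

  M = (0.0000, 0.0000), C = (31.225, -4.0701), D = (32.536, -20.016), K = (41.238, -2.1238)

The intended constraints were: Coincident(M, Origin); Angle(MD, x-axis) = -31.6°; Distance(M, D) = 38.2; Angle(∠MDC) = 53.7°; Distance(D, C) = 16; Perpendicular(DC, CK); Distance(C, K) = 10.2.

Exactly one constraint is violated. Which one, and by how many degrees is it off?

Perpendicular(DC, CK) — off by 6.30°.

M = (0.00, 0.00) ✓; MD at -31.60° ✓; |MD| = 38.20 ✓; ∠MDC = 53.70° ✓; |DC| = 16.00 ✓; ∠(DC, CK) = 83.70° ✗; |CK| = 10.20 ✓.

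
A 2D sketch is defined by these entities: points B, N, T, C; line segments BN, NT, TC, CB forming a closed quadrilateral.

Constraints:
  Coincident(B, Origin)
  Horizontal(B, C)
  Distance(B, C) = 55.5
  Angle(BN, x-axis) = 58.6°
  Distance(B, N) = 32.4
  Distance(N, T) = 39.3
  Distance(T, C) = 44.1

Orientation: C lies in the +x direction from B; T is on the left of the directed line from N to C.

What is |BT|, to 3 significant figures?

68.6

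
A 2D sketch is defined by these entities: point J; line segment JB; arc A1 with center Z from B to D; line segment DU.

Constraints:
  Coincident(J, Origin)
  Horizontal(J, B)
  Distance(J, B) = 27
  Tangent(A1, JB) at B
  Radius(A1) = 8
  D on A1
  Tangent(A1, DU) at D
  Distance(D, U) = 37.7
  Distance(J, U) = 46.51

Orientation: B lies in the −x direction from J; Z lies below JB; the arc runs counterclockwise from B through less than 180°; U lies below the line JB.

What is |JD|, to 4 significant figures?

35.95

Checks: |JB| = 27.00 ✓; |ZD| = 8.000 ✓; ∠(ZD, DU) = 90.00° ✓; |DU| = 37.70 ✓; |JU| = 46.51 ✓.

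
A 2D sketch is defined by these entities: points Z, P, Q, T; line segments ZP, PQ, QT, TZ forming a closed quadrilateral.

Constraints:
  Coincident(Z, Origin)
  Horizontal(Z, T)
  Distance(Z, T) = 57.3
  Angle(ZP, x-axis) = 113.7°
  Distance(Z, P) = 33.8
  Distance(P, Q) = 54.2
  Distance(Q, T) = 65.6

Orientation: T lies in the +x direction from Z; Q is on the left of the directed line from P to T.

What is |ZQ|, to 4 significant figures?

68.35

Checks: |PQ| = 54.20 ✓; |QT| = 65.60 ✓.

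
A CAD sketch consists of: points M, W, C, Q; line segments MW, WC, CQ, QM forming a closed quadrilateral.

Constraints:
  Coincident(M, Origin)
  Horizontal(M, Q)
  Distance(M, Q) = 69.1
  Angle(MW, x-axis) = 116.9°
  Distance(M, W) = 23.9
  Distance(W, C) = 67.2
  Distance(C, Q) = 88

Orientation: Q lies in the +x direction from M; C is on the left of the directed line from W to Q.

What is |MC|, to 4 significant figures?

81.57

Checks: M = (0.00, 0.00) ✓; |WC| = 67.20 ✓; |CQ| = 88.00 ✓.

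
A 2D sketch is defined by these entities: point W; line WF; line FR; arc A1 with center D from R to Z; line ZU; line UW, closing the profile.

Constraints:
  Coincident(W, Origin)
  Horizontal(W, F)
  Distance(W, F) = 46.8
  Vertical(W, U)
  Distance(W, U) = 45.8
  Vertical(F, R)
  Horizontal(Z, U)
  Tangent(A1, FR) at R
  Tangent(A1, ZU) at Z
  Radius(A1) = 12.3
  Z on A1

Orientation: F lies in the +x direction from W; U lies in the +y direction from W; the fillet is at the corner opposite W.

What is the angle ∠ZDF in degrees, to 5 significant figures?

159.84°

The virtual corner opposite W is at (46.800, 45.800). A1 meets FR tangentially, so DR is at right angles to FR and A1 meets ZU tangentially, so DZ is at right angles to ZU, with radius 12.3, so the center D sits 12.3 in from both sides at D = (34.500, 33.500). That places the tangent points at R = (46.800, 33.500) on FR and Z = (34.500, 45.800) on ZU. Then cos ∠ZDF = DZ·DF / (|DZ||DF|), giving 159.84°.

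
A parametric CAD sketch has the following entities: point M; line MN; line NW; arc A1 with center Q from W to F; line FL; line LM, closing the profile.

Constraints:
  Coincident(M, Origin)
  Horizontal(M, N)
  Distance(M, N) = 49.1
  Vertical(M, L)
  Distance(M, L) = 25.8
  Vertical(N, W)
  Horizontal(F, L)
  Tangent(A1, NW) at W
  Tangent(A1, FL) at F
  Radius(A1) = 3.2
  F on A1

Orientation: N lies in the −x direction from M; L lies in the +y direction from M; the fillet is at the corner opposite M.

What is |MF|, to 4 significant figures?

52.65

M is at the origin; MN is horizontal with |MN| = 49.1 and N on the −x side, so N = (-49.10, 0.000). M and L share the same x with |ML| = 25.8 and L on the +y side, so L = (0.000, 25.80). The virtual corner opposite M is at (-49.10, 25.80). The tangent condition forces QW to be normal to NW and A1 meets FL tangentially, so QF is at right angles to FL, with radius 3.2, so the center Q sits 3.2 in from both sides at Q = (-45.90, 22.60). That places the tangent points at W = (-49.10, 22.60) on NW and F = (-45.90, 25.80) on FL. Then |MF| = |F − M| = 52.65.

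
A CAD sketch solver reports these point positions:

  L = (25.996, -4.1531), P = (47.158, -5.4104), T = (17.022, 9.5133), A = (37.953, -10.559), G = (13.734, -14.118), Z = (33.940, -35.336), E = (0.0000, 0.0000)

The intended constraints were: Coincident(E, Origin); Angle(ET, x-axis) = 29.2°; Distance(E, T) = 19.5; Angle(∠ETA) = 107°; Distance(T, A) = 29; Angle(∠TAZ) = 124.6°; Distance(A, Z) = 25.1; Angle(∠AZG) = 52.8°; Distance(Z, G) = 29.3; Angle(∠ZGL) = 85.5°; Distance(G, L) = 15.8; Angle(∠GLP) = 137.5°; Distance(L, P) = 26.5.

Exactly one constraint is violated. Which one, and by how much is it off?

Distance(L, P) = 26.5 — off by 5.30.

E = (0.00, 0.00) ✓; ET at 29.20° ✓; |ET| = 19.50 ✓; ∠ETA = 107.0° ✓; |TA| = 29.00 ✓; ∠TAZ = 124.6° ✓; |AZ| = 25.10 ✓; ∠AZG = 52.80° ✓; |ZG| = 29.30 ✓; ∠ZGL = 85.50° ✓; |GL| = 15.80 ✓; ∠GLP = 137.5° ✓; |LP| = 21.20 ✗.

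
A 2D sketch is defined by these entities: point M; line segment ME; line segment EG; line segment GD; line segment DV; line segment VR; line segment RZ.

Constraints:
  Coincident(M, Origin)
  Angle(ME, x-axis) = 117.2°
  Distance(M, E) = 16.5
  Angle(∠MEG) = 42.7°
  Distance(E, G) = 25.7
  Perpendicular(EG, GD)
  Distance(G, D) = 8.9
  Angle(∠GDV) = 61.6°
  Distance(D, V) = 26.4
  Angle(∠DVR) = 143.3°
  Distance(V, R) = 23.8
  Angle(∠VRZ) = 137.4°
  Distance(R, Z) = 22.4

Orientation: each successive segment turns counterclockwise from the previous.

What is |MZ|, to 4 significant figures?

59.19

M is at the origin; ME runs at 117.2° with length 16.5, so E = (-7.542, 14.68). ∠MEG = 42.7° gives EG at -105.5° from the x-axis; with |EG| = 25.7, G = (-14.41, -10.09). EG ⟂ GD, so GD runs at -15.50°; with |GD| = 8.9, D = (-5.834, -12.47). ∠GDV = 61.6° gives DV at 102.9° from the x-axis; with |DV| = 26.4, V = (-11.73, 13.27). ∠DVR = 143.3° gives VR at 139.6° from the x-axis; with |VR| = 23.8, R = (-29.85, 28.69). ∠VRZ = 137.4° gives RZ at -177.8° from the x-axis; with |RZ| = 22.4, Z = (-52.24, 27.83). Then |MZ| = |Z − M| = 59.19.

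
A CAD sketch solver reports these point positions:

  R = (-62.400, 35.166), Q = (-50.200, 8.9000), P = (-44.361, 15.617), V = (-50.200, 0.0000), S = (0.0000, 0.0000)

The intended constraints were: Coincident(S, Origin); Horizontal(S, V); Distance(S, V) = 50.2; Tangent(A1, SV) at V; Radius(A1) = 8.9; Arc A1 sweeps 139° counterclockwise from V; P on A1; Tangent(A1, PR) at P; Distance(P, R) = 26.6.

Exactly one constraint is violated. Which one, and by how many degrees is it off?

Tangent(A1, PR) at P — off by 6.30°.

S = (0.00, 0.00) ✓; S.y = 0.00, V.y = 0.00 ✓; |SV| = 50.20 ✓; ∠(QV, VS) = 90.00° ✓; |QV| = 8.900 ✓; bearing(Q→P) − bearing(Q→V) = 139.0° ✓; |QP| = 8.900 ✓; ∠(QP, PR) = 96.30° ✗; |PR| = 26.60 ✓.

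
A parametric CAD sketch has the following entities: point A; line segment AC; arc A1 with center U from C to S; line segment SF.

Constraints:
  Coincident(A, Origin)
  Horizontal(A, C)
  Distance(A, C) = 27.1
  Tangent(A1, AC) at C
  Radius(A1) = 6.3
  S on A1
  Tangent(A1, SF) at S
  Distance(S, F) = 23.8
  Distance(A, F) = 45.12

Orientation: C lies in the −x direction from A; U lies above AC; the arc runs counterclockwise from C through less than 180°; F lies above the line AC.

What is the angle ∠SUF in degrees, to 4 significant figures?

75.17°

Checks: |US| = 6.300 ✓; ∠(US, SF) = 90.00° ✓; |SF| = 23.80 ✓; |AF| = 45.12 ✓.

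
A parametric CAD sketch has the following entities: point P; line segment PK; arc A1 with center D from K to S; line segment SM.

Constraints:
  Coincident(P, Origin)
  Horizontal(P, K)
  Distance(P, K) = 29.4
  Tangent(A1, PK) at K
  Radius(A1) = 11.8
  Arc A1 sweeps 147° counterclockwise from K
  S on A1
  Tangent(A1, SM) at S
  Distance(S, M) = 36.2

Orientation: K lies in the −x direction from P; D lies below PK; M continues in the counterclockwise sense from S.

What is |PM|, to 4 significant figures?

41.77

P is at the origin; PK is horizontal with |PK| = 29.4 and K on the −x side, so K = (-29.40, 0.000). Tangency of A1 to PK means the radius DK is perpendicular to PK, so D = K + (0, -11.8) = (-29.40, -11.80). On A1, K sits at bearing 90° from D; a 147° counterclockwise sweep puts S at bearing 237°, so S = D + 11.8·(cos 237°, sin 237°) = (-35.83, -21.70). Since A1 is tangent to SM there, DS ⟂ SM, so SM runs along (−sin 237°, cos 237°); with |SM| = 36.2, M = (-5.467, -41.41). Then |PM| = |M − P| = 41.77.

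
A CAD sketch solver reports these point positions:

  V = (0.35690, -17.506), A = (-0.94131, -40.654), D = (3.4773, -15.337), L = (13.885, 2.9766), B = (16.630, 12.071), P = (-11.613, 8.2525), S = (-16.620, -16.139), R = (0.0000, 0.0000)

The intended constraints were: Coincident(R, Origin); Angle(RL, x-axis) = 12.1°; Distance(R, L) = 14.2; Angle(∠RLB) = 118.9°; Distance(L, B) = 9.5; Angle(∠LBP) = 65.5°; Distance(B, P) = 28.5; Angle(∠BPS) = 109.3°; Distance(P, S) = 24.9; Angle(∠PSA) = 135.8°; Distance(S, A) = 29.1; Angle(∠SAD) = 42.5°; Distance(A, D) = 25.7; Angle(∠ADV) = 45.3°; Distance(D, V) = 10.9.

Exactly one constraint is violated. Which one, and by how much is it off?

Distance(D, V) = 10.9 — off by 7.10.

R = (0.00, 0.00) ✓; RL at 12.10° ✓; |RL| = 14.20 ✓; ∠RLB = 118.9° ✓; |LB| = 9.500 ✓; ∠LBP = 65.50° ✓; |BP| = 28.50 ✓; ∠BPS = 109.3° ✓; |PS| = 24.90 ✓; ∠PSA = 135.8° ✓; |SA| = 29.10 ✓; ∠SAD = 42.50° ✓; |AD| = 25.70 ✓; ∠ADV = 45.30° ✓; |DV| = 3.800 ✗.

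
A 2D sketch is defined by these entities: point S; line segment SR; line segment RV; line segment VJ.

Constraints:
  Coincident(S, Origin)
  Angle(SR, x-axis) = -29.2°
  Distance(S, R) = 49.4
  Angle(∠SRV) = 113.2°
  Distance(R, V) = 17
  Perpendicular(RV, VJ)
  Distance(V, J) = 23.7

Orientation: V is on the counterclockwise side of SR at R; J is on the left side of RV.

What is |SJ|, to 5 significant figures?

42.432

S is at the origin; SR runs at -29.2° with length 49.4, so R = 49.4·(cos -29.2°, sin -29.2°) = (43.122, -24.100). ∠SRV = 113.2°, so RV runs at -29.2° + (180° − 113.2°) = 37.600° from the x-axis; with |RV| = 17.0, V = R + 17.0·(cos 37.600°, sin 37.600°) = (56.591, -13.728). RV is perpendicular to VJ; with |VJ| = 23.7 on the left of RV, J = V + 23.7·(-0.61015, 0.79229) = (42.131, 5.0495). Then |SJ| = |J − S| = 42.432.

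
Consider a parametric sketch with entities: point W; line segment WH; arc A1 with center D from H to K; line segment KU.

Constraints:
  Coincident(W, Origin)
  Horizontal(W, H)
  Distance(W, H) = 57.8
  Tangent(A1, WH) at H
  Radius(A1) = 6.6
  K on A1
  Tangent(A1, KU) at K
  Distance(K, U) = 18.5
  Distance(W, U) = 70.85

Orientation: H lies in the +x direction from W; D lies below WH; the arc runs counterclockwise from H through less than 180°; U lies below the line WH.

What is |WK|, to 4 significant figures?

54.44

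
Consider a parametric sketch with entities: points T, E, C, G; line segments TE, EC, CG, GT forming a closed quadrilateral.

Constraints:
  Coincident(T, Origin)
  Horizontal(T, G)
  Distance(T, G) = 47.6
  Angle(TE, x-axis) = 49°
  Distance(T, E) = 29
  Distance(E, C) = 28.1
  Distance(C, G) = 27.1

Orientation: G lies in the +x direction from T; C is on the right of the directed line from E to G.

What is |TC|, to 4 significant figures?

22.07

T is at the origin; T and G share the same y with |TG| = 47.6 and G in +x, so G = (47.6, 0). TE runs at 49.0° with |TE| = 29.0, so E = (19.03, 21.89). C is determined by |EC| = 28.1 and |CG| = 27.1 together: it lies at the intersection of circle(E, 28.1) and circle(G, 27.1). With |EG| = 35.99, the foot of the radical line on EG is 18.76 from E and the perpendicular offset is √(28.1² − 18.76²) = 20.92. Taking the right-of-EG solution: C = (21.20, -6.129).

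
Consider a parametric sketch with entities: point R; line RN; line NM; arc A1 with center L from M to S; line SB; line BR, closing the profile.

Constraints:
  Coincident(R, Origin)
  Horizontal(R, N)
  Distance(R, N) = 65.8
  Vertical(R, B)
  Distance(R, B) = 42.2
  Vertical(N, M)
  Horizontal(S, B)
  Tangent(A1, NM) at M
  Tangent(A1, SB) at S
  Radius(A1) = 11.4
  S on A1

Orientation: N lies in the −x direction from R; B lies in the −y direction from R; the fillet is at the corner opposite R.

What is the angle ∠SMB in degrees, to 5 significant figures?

35.171°

The virtual corner opposite R is at (-65.800, -42.200). A1 meets NM tangentially, so LM is at right angles to NM and tangency of A1 to SB means the radius LS is perpendicular to SB, with radius 11.4, so the center L sits 11.4 in from both sides at L = (-54.400, -30.800). That places the tangent points at M = (-65.800, -30.800) on NM and S = (-54.400, -42.200) on SB. Then cos ∠SMB = MS·MB / (|MS||MB|), giving 35.171°.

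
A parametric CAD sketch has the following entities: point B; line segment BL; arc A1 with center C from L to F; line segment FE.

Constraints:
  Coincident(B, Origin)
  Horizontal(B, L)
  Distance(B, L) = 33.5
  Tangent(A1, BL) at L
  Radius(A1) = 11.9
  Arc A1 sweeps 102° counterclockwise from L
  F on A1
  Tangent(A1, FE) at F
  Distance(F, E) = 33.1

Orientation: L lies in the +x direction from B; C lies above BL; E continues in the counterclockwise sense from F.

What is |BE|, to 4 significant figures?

60.41

B is at the origin; BL is horizontal with |BL| = 33.5 and L on the +x side, so L = (33.50, 0.000). A1 meets BL tangentially, so CL is at right angles to BL, so C = L + (0, 11.9) = (33.50, 11.90). On A1, L sits at bearing -90° from C; a 102° counterclockwise sweep puts F at bearing 12°, so F = C + 11.9·(cos 12°, sin 12°) = (45.14, 14.37). Since A1 is tangent to FE there, CF ⟂ FE, so FE runs along (−sin 12°, cos 12°); with |FE| = 33.1, E = (38.26, 46.75). Then |BE| = |E − B| = 60.41.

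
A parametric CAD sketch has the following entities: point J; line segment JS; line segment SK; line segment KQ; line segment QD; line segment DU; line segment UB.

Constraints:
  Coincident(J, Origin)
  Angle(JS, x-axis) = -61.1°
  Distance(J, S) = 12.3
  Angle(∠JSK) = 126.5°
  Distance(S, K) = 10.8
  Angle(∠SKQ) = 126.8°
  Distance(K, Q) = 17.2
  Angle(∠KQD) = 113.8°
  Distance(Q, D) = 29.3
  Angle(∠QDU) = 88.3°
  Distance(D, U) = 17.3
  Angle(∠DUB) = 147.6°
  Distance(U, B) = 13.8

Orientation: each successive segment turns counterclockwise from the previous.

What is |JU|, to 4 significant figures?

20.49

J is at the origin; JS runs at -61.1° with length 12.3, so S = (5.944, -10.77). ∠JSK = 126.5° gives SK at -7.600° from the x-axis; with |SK| = 10.8, K = (16.65, -12.20). ∠SKQ = 126.8° gives KQ at 45.60° from the x-axis; with |KQ| = 17.2, Q = (28.68, 0.09235). ∠KQD = 113.8° gives QD at 111.8° from the x-axis; with |QD| = 29.3, D = (17.80, 27.30). ∠QDU = 88.3° gives DU at -156.5° from the x-axis; with |DU| = 17.3, U = (1.937, 20.40). Then |JU| = |U − J| = 20.49.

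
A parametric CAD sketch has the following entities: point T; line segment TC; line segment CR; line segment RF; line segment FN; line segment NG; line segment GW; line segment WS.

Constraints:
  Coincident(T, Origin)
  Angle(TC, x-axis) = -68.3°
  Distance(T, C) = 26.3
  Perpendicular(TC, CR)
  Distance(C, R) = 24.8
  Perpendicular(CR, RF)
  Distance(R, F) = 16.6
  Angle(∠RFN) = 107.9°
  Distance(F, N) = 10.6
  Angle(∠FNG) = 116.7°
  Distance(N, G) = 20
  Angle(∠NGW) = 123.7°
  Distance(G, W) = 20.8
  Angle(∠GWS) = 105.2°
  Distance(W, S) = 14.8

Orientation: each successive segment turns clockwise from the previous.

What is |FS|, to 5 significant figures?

32.661

∠NGW = 123.7° gives GW at -80.000° from the x-axis; with |GW| = 20.8, W = (10.637, -39.949). ∠GWS = 105.2° gives WS at -154.80° from the x-axis; with |WS| = 14.8, S = (-2.7548, -46.250). Then |FS| = |S − F| = 32.661.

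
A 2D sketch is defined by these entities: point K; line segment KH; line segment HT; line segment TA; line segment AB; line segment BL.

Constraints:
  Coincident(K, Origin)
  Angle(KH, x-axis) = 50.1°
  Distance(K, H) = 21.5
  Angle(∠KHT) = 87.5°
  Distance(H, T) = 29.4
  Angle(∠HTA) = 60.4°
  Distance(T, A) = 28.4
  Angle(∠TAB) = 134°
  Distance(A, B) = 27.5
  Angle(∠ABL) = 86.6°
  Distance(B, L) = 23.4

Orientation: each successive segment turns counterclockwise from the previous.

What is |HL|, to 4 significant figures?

17.91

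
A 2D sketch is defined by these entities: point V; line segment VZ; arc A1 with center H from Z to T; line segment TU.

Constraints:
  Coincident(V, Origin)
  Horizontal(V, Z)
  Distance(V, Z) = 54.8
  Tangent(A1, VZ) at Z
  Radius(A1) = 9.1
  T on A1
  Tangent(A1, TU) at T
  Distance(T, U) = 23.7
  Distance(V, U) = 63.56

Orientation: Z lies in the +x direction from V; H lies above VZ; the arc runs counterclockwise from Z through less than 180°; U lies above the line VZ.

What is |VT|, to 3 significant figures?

64.4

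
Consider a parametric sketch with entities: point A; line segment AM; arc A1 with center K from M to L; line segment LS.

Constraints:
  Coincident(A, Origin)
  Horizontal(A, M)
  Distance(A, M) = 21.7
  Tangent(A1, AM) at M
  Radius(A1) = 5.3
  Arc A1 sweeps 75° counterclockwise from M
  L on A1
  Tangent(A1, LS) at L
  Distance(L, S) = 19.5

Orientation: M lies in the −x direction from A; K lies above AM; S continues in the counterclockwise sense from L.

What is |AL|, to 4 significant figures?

17.04

A is at the origin; A and M share the same y with |AM| = 21.7 and M on the −x side, so M = (-21.70, 0.000). Tangency of A1 to AM means the radius KM is perpendicular to AM, so K = M + (0, 5.3) = (-21.70, 5.300). On A1, M sits at bearing -90° from K; a 75° counterclockwise sweep puts L at bearing -15°, so L = K + 5.3·(cos -15°, sin -15°) = (-16.58, 3.928). Then |AL| = |L − A| = 17.04.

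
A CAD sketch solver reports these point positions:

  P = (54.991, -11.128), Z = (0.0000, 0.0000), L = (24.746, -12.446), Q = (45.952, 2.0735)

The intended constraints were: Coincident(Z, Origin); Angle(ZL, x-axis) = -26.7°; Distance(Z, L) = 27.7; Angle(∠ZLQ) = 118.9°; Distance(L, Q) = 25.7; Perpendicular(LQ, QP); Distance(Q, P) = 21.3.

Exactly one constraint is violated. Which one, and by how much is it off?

Distance(Q, P) = 21.3 — off by 5.30.

Z = (0.00, 0.00) ✓; ZL at -26.70° ✓; |ZL| = 27.70 ✓; ∠ZLQ = 118.9° ✓; |LQ| = 25.70 ✓; ∠(LQ, QP) = 90.00° ✓; |QP| = 16.00 ✗.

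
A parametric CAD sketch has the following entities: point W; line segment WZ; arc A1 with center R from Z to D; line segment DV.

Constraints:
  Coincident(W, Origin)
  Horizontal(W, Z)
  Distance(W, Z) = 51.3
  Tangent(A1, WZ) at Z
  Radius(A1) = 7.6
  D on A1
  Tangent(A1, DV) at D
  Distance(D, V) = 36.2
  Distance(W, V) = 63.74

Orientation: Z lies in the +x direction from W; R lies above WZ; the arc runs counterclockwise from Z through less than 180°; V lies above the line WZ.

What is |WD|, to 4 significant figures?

59.32

W is at the origin; WZ is horizontal with |WZ| = 51.3 and Z on the +x side, so Z = (51.30, 0.000). The tangent condition forces RZ to be normal to WZ, so R = Z + (0, 7.6) = (51.30, 7.600). Since RD ⟂ DV (tangency), |RV| = √(7.6² + 36.2²) = 36.99 regardless of where D sits on A1. So V lies on both circle(W, 63.74) and circle(R, 36.99); the above-WZ intersection is V = (45.93, 44.20). D is the foot of the tangent from V: D = (58.43, 10.23).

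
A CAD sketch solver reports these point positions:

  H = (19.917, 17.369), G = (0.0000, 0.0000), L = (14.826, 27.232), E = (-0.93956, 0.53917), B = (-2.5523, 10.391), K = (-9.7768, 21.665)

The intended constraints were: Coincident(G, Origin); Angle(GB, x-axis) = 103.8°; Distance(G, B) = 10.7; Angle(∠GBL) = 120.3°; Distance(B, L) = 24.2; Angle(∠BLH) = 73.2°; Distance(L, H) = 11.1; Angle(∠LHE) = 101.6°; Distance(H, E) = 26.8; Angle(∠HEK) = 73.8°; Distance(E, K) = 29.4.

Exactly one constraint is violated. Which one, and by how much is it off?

Distance(E, K) = 29.4 — off by 6.50.

G = (0.00, 0.00) ✓; GB at 103.8° ✓; |GB| = 10.70 ✓; ∠GBL = 120.3° ✓; |BL| = 24.20 ✓; ∠BLH = 73.20° ✓; |LH| = 11.10 ✓; ∠LHE = 101.6° ✓; |HE| = 26.80 ✓; ∠HEK = 73.80° ✓; |EK| = 22.90 ✗.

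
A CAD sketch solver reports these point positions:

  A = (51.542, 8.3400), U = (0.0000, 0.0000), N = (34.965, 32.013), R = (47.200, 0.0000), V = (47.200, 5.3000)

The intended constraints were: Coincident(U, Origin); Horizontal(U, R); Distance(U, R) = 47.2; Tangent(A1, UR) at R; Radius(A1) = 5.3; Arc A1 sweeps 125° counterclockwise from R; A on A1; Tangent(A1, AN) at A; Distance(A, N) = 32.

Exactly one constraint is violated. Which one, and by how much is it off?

Distance(A, N) = 32 — off by 3.10.

U = (0.00, 0.00) ✓; U.y = 0.00, R.y = 0.00 ✓; |UR| = 47.20 ✓; ∠(VR, RU) = 90.00° ✓; |VR| = 5.300 ✓; bearing(V→A) − bearing(V→R) = 125.0° ✓; |VA| = 5.300 ✓; ∠(VA, AN) = 90.00° ✓; |AN| = 28.90 ✗.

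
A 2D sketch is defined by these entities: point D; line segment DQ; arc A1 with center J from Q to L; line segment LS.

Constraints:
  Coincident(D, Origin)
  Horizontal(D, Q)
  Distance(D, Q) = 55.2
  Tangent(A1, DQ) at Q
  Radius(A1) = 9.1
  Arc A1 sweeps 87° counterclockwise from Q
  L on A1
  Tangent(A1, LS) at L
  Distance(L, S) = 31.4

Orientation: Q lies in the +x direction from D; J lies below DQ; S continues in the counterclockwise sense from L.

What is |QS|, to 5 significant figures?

41.396

On A1, Q sits at bearing 90° from J; an 87° counterclockwise sweep puts L at bearing 177°, so L = J + 9.1·(cos 177°, sin 177°) = (46.112, -8.6237). The tangent condition forces JL to be normal to LS, so LS runs along (−sin 177°, cos 177°); with |LS| = 31.4, S = (44.469, -39.981). Then |QS| = |S − Q| = 41.396.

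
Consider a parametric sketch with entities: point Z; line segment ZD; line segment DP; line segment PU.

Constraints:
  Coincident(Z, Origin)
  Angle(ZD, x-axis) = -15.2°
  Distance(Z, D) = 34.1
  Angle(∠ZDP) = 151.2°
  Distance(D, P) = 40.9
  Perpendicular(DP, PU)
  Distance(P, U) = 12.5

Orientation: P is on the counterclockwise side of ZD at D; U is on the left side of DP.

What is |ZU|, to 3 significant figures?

70.9

∠ZDP = 151.2°, so DP runs at -15.2° + (180° − 151.2°) = 13.6° from the x-axis; with |DP| = 40.9, P = D + 40.9·(cos 13.6°, sin 13.6°) = (72.7, 0.677). The perpendicularity gives PU at right angles to DP; with |PU| = 12.5 on the left of DP, U = P + 12.5·(-0.235, 0.972) = (69.7, 12.8). Then |ZU| = |U − Z| = 70.9.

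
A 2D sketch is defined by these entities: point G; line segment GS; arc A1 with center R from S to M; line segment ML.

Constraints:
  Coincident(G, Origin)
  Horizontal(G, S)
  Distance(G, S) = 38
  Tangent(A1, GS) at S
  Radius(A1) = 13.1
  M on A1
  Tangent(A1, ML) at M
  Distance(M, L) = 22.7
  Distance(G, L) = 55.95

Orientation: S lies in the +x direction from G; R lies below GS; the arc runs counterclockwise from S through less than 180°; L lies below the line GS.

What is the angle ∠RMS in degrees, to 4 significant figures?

27.95°

Checks: |RM| = 13.10 ✓; ∠(RM, ML) = 90.00° ✓; |ML| = 22.70 ✓; |GL| = 55.95 ✓.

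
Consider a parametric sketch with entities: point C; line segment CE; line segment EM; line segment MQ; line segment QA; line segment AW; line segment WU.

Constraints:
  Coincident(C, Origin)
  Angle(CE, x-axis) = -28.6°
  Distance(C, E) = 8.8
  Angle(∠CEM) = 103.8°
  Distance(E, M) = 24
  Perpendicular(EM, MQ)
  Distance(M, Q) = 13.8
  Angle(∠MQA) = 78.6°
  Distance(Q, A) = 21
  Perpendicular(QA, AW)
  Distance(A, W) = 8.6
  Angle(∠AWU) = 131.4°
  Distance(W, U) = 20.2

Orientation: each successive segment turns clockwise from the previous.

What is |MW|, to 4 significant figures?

18.93

C is at the origin; CE runs at -28.6° with length 8.8, so E = (7.726, -4.212). ∠CEM = 103.8° gives EM at -104.8° from the x-axis; with |EM| = 24.0, M = (1.596, -27.42). EM is perpendicular to MQ, so MQ runs at 165.2°; with |MQ| = 13.8, Q = (-11.75, -23.89). ∠MQA = 78.6° gives QA at 63.80° from the x-axis; with |QA| = 21.0, A = (-2.475, -5.049). QA ⟂ AW, so AW runs at -26.20°; with |AW| = 8.6, W = (5.241, -8.846). Then |MW| = |W − M| = 18.93.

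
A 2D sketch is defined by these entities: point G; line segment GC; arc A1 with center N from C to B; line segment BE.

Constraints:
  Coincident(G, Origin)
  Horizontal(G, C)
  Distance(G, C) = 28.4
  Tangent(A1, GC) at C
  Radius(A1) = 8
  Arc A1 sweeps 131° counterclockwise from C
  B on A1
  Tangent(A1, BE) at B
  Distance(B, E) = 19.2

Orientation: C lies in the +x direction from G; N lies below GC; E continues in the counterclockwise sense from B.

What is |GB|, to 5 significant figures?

25.992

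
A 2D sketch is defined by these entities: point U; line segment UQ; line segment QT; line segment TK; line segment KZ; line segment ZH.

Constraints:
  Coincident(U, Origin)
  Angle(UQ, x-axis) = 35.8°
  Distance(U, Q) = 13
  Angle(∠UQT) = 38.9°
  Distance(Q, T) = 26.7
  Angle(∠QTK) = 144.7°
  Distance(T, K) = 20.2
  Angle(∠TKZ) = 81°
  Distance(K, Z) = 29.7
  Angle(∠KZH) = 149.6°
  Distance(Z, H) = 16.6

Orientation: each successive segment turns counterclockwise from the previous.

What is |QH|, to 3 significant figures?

37.9

U is at the origin; UQ runs at 35.8° with length 13.0, so Q = (10.5, 7.60). ∠UQT = 38.9° gives QT at 177° from the x-axis; with |QT| = 26.7, T = (-16.1, 9.05). ∠QTK = 144.7° gives TK at -148° from the x-axis; with |TK| = 20.2, K = (-33.2, -1.72). ∠TKZ = 81.0° gives KZ at -48.8° from the x-axis; with |KZ| = 29.7, Z = (-13.6, -24.1). ∠KZH = 149.6° gives ZH at -18.4° from the x-axis; with |ZH| = 16.6, H = (2.10, -29.3). Then |QH| = |H − Q| = 37.9.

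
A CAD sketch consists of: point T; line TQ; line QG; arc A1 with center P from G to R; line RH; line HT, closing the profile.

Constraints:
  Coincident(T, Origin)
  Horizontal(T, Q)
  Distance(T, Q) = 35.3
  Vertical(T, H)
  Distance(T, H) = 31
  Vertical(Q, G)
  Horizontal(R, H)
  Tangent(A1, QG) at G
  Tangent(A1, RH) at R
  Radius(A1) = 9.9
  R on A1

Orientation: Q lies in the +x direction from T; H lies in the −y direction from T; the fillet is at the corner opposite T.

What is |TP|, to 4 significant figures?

33.02

T is at the origin; TQ is horizontal with |TQ| = 35.3 and Q on the +x side, so Q = (35.30, 0.000). TH is vertical with |TH| = 31.0 and H on the −y side, so H = (0.000, -31.00). The virtual corner opposite T is at (35.30, -31.00). The tangent condition forces PG to be normal to QG and the tangent condition forces PR to be normal to RH, with radius 9.9, so the center P sits 9.9 in from both sides at P = (25.40, -21.10). Then |TP| = |P − T| = 33.02.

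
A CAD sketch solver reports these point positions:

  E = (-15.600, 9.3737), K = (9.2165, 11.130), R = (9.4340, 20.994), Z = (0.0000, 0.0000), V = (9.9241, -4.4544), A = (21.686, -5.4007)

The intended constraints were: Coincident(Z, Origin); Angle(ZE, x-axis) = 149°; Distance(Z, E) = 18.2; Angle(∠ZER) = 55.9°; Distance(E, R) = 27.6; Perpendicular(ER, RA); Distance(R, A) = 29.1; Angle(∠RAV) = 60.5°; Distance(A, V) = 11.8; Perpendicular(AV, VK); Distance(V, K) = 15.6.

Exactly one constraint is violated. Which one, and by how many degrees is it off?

Perpendicular(AV, VK) — off by 7.20°.

Z = (0.00, 0.00) ✓; ZE at 149.0° ✓; |ZE| = 18.20 ✓; ∠ZER = 55.90° ✓; |ER| = 27.60 ✓; ∠(ER, RA) = 90.00° ✓; |RA| = 29.10 ✓; ∠RAV = 60.50° ✓; |AV| = 11.80 ✓; ∠(AV, VK) = 82.80° ✗; |VK| = 15.60 ✓.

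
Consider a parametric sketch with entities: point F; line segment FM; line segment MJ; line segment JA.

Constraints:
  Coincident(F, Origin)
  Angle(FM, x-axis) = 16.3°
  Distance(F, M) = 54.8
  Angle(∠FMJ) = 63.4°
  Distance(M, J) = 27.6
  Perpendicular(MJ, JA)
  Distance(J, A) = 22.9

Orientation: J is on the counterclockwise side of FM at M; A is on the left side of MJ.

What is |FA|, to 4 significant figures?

26.28

∠FMJ = 63.4°, so MJ runs at 16.3° + (180° − 63.4°) = 132.9° from the x-axis; with |MJ| = 27.6, J = M + 27.6·(cos 132.9°, sin 132.9°) = (33.81, 35.60). MJ is perpendicular to JA; with |JA| = 22.9 on the left of MJ, A = J + 22.9·(-0.7325, -0.6807) = (17.03, 20.01). Then |FA| = |A − F| = 26.28.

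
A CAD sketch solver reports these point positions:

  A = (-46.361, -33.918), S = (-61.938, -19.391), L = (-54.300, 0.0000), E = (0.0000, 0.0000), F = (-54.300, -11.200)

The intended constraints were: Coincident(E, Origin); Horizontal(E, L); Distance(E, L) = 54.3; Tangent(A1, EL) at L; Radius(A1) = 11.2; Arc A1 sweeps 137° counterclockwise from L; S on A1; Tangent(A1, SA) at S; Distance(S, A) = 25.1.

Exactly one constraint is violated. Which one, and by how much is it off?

Distance(S, A) = 25.1 — off by 3.80.

E = (0.00, 0.00) ✓; E.y = 0.00, L.y = 0.00 ✓; |EL| = 54.30 ✓; ∠(FL, LE) = 90.00° ✓; |FL| = 11.20 ✓; bearing(F→S) − bearing(F→L) = 137.0° ✓; |FS| = 11.20 ✓; ∠(FS, SA) = 90.00° ✓; |SA| = 21.30 ✗.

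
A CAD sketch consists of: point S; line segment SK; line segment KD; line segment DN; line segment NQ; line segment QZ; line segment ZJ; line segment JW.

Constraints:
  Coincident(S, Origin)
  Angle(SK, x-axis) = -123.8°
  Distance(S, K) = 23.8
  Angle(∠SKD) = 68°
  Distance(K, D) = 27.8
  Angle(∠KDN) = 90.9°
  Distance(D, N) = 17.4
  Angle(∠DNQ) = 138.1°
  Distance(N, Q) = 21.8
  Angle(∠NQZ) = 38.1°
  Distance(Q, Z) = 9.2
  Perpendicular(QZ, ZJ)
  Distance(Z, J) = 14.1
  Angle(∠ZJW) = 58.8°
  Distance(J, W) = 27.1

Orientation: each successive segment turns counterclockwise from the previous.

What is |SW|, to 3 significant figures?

26.1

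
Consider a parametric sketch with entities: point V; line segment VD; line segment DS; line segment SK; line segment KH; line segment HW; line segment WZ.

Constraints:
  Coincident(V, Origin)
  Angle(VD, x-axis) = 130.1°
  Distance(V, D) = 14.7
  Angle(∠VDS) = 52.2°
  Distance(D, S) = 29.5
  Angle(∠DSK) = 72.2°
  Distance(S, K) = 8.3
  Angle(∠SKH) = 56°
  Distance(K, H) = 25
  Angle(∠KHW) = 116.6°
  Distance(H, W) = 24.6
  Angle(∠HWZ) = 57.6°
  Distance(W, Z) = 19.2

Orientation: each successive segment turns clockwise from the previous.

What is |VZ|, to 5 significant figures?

37.491

V is at the origin; VD runs at 130.1° with length 14.7, so D = (-9.4686, 11.244). ∠VDS = 52.2° gives DS at 2.3000° from the x-axis; with |DS| = 29.5, S = (20.008, 12.428). ∠DSK = 72.2° gives SK at -105.50° from the x-axis; with |SK| = 8.3, K = (17.790, 4.4301). ∠SKH = 56.0° gives KH at 130.50° from the x-axis; with |KH| = 25.0, H = (1.5533, 23.440). ∠KHW = 116.6° gives HW at 67.100° from the x-axis; with |HW| = 24.6, W = (11.126, 46.101). ∠HWZ = 57.6° gives WZ at -55.300° from the x-axis; with |WZ| = 19.2, Z = (22.056, 30.316). Then |VZ| = |Z − V| = 37.491.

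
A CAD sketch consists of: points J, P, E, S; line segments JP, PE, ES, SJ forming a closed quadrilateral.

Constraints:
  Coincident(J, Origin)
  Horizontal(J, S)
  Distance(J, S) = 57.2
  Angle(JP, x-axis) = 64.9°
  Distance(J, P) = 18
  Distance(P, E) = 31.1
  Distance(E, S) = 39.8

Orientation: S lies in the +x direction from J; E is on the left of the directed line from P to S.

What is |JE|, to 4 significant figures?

47.16

J is at the origin; J and S share the same y with |JS| = 57.2 and S in +x, so S = (57.2, 0). JP runs at 64.9° with |JP| = 18.0, so P = (7.636, 16.30). E is determined by |PE| = 31.1 and |ES| = 39.8 together: it lies at the intersection of circle(P, 31.1) and circle(S, 39.8). With |PS| = 52.18, the foot of the radical line on PS is 20.18 from P and the perpendicular offset is √(31.1² − 20.18²) = 23.67. Taking the left-of-PS solution: E = (34.20, 32.48).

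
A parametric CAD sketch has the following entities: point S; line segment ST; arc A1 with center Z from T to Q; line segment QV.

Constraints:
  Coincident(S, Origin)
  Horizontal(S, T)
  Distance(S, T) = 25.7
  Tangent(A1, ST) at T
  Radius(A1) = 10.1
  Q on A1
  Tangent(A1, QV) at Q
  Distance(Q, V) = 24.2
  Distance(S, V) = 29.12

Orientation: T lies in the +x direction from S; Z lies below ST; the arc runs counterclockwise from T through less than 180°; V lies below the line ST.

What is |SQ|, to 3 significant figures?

17.5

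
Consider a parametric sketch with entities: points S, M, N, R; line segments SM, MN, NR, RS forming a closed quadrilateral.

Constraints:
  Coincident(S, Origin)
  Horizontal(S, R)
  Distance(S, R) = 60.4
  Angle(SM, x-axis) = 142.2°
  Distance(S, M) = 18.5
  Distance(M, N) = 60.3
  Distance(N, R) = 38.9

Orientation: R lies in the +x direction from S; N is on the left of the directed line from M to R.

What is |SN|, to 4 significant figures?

53.43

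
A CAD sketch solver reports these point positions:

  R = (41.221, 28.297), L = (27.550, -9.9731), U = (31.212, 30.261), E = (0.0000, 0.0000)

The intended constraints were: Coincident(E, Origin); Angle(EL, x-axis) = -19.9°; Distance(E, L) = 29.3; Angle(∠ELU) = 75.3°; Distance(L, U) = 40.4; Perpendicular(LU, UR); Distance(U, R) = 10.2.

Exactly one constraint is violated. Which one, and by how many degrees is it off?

Perpendicular(LU, UR) — off by 5.90°.

E = (0.00, 0.00) ✓; EL at -19.90° ✓; |EL| = 29.30 ✓; ∠ELU = 75.30° ✓; |LU| = 40.40 ✓; ∠(LU, UR) = 95.90° ✗; |UR| = 10.20 ✓.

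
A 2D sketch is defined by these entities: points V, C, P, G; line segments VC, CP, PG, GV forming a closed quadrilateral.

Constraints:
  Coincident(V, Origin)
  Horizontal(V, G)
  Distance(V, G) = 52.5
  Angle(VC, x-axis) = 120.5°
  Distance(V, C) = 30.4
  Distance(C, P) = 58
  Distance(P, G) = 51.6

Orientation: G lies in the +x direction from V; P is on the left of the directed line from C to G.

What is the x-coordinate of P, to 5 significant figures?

37.711

V is at the origin; VG is horizontal with |VG| = 52.5 and G in +x, so G = (52.5, 0). VC runs at 120.5° with |VC| = 30.4, so C = (-15.429, 26.194). P is determined by |CP| = 58.0 and |PG| = 51.6 together: it lies at the intersection of circle(C, 58.0) and circle(G, 51.6). With |CG| = 72.804, the foot of the radical line on CG is 41.219 from C and the perpendicular offset is √(58.0² − 41.219²) = 40.804. Taking the left-of-CG solution: P = (37.711, 49.435).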